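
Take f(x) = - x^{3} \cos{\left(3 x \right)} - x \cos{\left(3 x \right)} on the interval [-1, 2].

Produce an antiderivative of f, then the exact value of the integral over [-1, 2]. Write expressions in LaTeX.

Antiderivative: F(x) = - \frac{9 x^{3} \sin{\left(3 x \right)} + 9 x^{2} \cos{\left(3 x \right)} + 3 x \sin{\left(3 x \right)} + \cos{\left(3 x \right)}}{27}; value = - \frac{37 \cos{\left(6 \right)}}{27} + \frac{10 \cos{\left(3 \right)}}{27} + \frac{4 \sin{\left(3 \right)}}{9} - \frac{26 \sin{\left(6 \right)}}{9}

The integrand splits into summands that can be handled one at a time.
F(x) = - \frac{9 x^{3} \sin{\left(3 x \right)} + 9 x^{2} \cos{\left(3 x \right)} + 3 x \sin{\left(3 x \right)} + \cos{\left(3 x \right)}}{27} is an antiderivative of f.
Check: d/dx[- \frac{9 x^{3} \sin{\left(3 x \right)} + 9 x^{2} \cos{\left(3 x \right)} + 3 x \sin{\left(3 x \right)} + \cos{\left(3 x \right)}}{27}] = - x^{3} \cos{\left(3 x \right)} - x \cos{\left(3 x \right)} = f(x).
F(2) = - \frac{37 \cos{\left(6 \right)}}{27} - \frac{26 \sin{\left(6 \right)}}{9}; F(-1) = - \frac{4 \sin{\left(3 \right)}}{9} - \frac{10 \cos{\left(3 \right)}}{27}.
Integral = F(2) - F(-1) = - \frac{37 \cos{\left(6 \right)}}{27} + \frac{10 \cos{\left(3 \right)}}{27} + \frac{4 \sin{\left(3 \right)}}{9} - \frac{26 \sin{\left(6 \right)}}{9}.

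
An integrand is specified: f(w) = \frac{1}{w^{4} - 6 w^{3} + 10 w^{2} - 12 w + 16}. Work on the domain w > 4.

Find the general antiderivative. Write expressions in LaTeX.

The denominator factors as \left(w - 4\right) \left(w - 2\right) \left(w^{2} + 2\right); partial fractions split f into directly integrable pieces: \frac{w + 1}{18 \left(w^{2} + 2\right)} - \frac{1}{12 \left(w - 2\right)} + \frac{1}{36 \left(w - 4\right)}.
Check: d/dw[\frac{\log{\left(w - 4 \right)}}{36} - \frac{\log{\left(w - 2 \right)}}{12} + \frac{\log{\left(w^{2} + 2 \right)}}{36} + \frac{\sqrt{2} \operatorname{atan}{\left(\frac{\sqrt{2} w}{2} \right)}}{36}] = \frac{1}{w^{4} - 6 w^{3} + 10 w^{2} - 12 w + 16} = f(w).

F(w) = \frac{\log{\left(w - 4 \right)}}{36} - \frac{\log{\left(w - 2 \right)}}{12} + \frac{\log{\left(w^{2} + 2 \right)}}{36} + \frac{\sqrt{2} \operatorname{atan}{\left(\frac{\sqrt{2} w}{2} \right)}}{36} + C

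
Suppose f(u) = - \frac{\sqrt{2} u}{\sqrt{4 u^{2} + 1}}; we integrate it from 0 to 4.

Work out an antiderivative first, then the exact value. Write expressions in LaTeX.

Antiderivative: F(u) = - \frac{\sqrt{2} \sqrt{4 u^{2} + 1}}{4}; value = - \frac{\sqrt{130}}{4} + \frac{\sqrt{2}}{4}

f matches the chain-rule pattern g'(h)*h' with inner function h(u) = 2 u^{2} + \frac{1}{2}; substituting w = h(u) collapses the integral.
F(u) = - \frac{\sqrt{2} \sqrt{4 u^{2} + 1}}{4} is an antiderivative of f.
Check: d/du[- \frac{\sqrt{2} \sqrt{4 u^{2} + 1}}{4}] = - \frac{\sqrt{2} u}{\sqrt{4 u^{2} + 1}} = f(u).
F(4) = - \frac{\sqrt{130}}{4}; F(0) = - \frac{\sqrt{2}}{4}.
Integral = F(4) - F(0) = - \frac{\sqrt{130}}{4} + \frac{\sqrt{2}}{4}.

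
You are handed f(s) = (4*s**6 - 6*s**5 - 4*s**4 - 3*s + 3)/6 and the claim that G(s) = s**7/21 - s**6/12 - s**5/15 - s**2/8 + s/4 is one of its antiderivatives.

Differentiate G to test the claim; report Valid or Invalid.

d/ds[G] = s**6/3 - s**5/2 - s**4/3 - s/4 + 1/4
d/ds[G] - f(s) = -s**6/3 + s**5/2 + s**4/3 + s/4 - 1/4 != 0.

Invalid: d/ds[G] - f = -s**6/3 + s**5/2 + s**4/3 + s/4 - 1/4, which is not 0.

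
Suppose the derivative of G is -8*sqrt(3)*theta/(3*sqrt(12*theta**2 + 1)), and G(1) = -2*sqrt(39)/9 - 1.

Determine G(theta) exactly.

G(theta) = sqrt(3)*(-2*sqrt(12*theta**2 + 1) - 3*sqrt(3))/9

G'(theta) matches the chain-rule pattern g'(h)*h' with inner function h(theta) = 4*theta**2 + 1/3; substituting u = h(theta) collapses the integral.
A general antiderivative is -2*sqrt(4*theta**2 + 1/3)/3 + C.
The condition gives C = -2*sqrt(39)/9 - 1 - (-2*sqrt(39)/9) = -1.
So G(theta) = sqrt(3)*(-2*sqrt(12*theta**2 + 1) - 3*sqrt(3))/9.
Check: d/dtheta[sqrt(3)*(-2*sqrt(12*theta**2 + 1) - 3*sqrt(3))/9] = -8*sqrt(3)*theta/(3*sqrt(12*theta**2 + 1)) = G'(theta).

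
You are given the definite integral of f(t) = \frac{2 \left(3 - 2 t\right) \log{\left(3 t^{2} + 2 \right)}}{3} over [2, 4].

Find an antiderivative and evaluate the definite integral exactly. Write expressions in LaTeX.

Antiderivative: F(t) = - \frac{2 \left(3 t^{2} \log{\left(3 t^{2} + 2 \right)} - 3 t^{2} - 9 t \log{\left(3 t^{2} + 2 \right)} + 18 t + 2 \log{\left(t^{2} + \frac{2}{3} \right)} - 6 \sqrt{6} \operatorname{atan}{\left(\frac{\sqrt{6} t}{2} \right)}\right)}{9}; value = - \frac{8 \log{\left(50 \right)}}{3} - \frac{4 \sqrt{6} \operatorname{atan}{\left(\sqrt{6} \right)}}{3} - \frac{4 \log{\left(14 \right)}}{3} - \frac{4 \log{\left(\frac{50}{3} \right)}}{9} + \frac{4 \log{\left(\frac{14}{3} \right)}}{9} + \frac{4 \sqrt{6} \operatorname{atan}{\left(2 \sqrt{6} \right)}}{3}

Since d/dt undoes antidifferentiation here, F'(t) = f(t) is required of F(t).
F(t) = - \frac{2 \left(3 t^{2} \log{\left(3 t^{2} + 2 \right)} - 3 t^{2} - 9 t \log{\left(3 t^{2} + 2 \right)} + 18 t + 2 \log{\left(t^{2} + \frac{2}{3} \right)} - 6 \sqrt{6} \operatorname{atan}{\left(\frac{\sqrt{6} t}{2} \right)}\right)}{9} is an antiderivative of f.
Check: d/dt[- \frac{2 \left(3 t^{2} \log{\left(3 t^{2} + 2 \right)} - 3 t^{2} - 9 t \log{\left(3 t^{2} + 2 \right)} + 18 t + 2 \log{\left(t^{2} + \frac{2}{3} \right)} - 6 \sqrt{6} \operatorname{atan}{\left(\frac{\sqrt{6} t}{2} \right)}\right)}{9}] = - \frac{4 t \log{\left(3 t^{2} + 2 \right)}}{3} + 2 \log{\left(3 t^{2} + 2 \right)}, which equals f(t).
F(4) = - \frac{8 \log{\left(50 \right)}}{3} - \frac{16}{3} - \frac{4 \log{\left(\frac{50}{3} \right)}}{9} + \frac{4 \sqrt{6} \operatorname{atan}{\left(2 \sqrt{6} \right)}}{3}; F(2) = - \frac{16}{3} - \frac{4 \log{\left(\frac{14}{3} \right)}}{9} + \frac{4 \log{\left(14 \right)}}{3} + \frac{4 \sqrt{6} \operatorname{atan}{\left(\sqrt{6} \right)}}{3}.
Integral = F(4) - F(2) = - \frac{8 \log{\left(50 \right)}}{3} - \frac{4 \sqrt{6} \operatorname{atan}{\left(\sqrt{6} \right)}}{3} - \frac{4 \log{\left(14 \right)}}{3} - \frac{4 \log{\left(\frac{50}{3} \right)}}{9} + \frac{4 \log{\left(\frac{14}{3} \right)}}{9} + \frac{4 \sqrt{6} \operatorname{atan}{\left(2 \sqrt{6} \right)}}{3}.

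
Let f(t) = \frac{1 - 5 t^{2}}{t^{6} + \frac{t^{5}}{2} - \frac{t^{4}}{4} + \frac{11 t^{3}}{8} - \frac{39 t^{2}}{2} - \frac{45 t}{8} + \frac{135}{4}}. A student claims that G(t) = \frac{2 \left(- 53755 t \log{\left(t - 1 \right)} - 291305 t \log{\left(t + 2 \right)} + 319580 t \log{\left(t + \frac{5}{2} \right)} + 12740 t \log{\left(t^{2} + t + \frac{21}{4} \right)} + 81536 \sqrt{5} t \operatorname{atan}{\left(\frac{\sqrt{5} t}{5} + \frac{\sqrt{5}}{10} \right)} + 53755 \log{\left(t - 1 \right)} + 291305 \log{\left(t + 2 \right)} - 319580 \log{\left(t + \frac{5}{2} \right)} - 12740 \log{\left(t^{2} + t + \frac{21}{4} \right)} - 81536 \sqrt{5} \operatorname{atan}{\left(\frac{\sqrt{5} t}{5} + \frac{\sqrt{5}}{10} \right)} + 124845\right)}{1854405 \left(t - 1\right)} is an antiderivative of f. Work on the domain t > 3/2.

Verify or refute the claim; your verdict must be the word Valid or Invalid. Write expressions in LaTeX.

Invalid: d/dt[G] - f = \frac{640 t^{6} + 80 t^{5} + 728 t^{4} - 1156 t^{3} + 2394 t^{2} - 4036 t - 1110}{64 t^{11} + 128 t^{10} + 144 t^{9} + 192 t^{8} - 2292 t^{7} - 1848 t^{6} + 251 t^{5} - 632 t^{4} + 27618 t^{3} - 7290 t^{2} - 44685 t + 28350}, which is not 0.

d/dt[G] = \frac{- 40 t^{2} - 40 t - 2}{8 t^{6} + 28 t^{5} + 38 t^{4} + 37 t^{3} - 130 t^{2} - 191 t + 210}
d/dt[G] - f(t) = \frac{640 t^{6} + 80 t^{5} + 728 t^{4} - 1156 t^{3} + 2394 t^{2} - 4036 t - 1110}{64 t^{11} + 128 t^{10} + 144 t^{9} + 192 t^{8} - 2292 t^{7} - 1848 t^{6} + 251 t^{5} - 632 t^{4} + 27618 t^{3} - 7290 t^{2} - 44685 t + 28350} != 0.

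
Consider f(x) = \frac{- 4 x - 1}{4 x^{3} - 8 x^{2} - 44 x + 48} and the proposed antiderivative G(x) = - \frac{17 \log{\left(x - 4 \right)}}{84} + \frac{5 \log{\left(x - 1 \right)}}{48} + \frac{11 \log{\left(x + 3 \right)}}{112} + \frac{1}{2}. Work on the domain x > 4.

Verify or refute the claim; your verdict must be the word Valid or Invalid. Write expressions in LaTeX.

Valid: G'(x) = f(x).

d/dx[G] = \frac{- 4 x - 1}{4 x^{3} - 8 x^{2} - 44 x + 48}
This equals f(x) exactly, so the claim holds.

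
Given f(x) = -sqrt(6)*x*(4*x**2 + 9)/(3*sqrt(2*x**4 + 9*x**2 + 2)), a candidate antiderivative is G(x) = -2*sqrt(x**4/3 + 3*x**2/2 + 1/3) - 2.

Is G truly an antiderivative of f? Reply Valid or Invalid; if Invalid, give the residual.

d/dx[G] = (-4*sqrt(6)*x**3 - 9*sqrt(6)*x)/(3*sqrt(2*x**4 + 9*x**2 + 2))
This equals f(x) exactly, so the claim holds.

Valid - differentiating G returns exactly f.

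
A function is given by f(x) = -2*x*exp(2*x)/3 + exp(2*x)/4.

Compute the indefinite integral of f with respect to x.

F(x) = -x*exp(2*x)/3 + 7*exp(2*x)/24 + C

f has the shape u'v + uv' for u = 7/24 - x/3 and v = exp(2*x) — it is the derivative of the product u*v.
Check: d/dx[-x*exp(2*x)/3 + 7*exp(2*x)/24] = -2*x*exp(2*x)/3 + exp(2*x)/4 = f(x).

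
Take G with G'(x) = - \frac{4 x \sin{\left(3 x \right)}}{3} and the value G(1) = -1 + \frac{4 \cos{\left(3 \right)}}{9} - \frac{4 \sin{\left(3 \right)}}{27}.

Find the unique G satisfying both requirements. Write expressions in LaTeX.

For G(x) to be correct, d/dx[G] must agree with the stated G'(x) identically.
A general antiderivative is \frac{4 x \cos{\left(3 x \right)}}{9} - \frac{4 \sin{\left(3 x \right)}}{27} + C.
The condition gives C = -1 + \frac{4 \cos{\left(3 \right)}}{9} - \frac{4 \sin{\left(3 \right)}}{27} - (\frac{4 \cos{\left(3 \right)}}{9} - \frac{4 \sin{\left(3 \right)}}{27}) = -1.
So G(x) = \frac{4 x \cos{\left(3 x \right)}}{9} - \frac{4 \sin{\left(3 x \right)}}{27} - 1.
Check: d/dx[\frac{4 x \cos{\left(3 x \right)}}{9} - \frac{4 \sin{\left(3 x \right)}}{27} - 1] = - \frac{4 x \sin{\left(3 x \right)}}{3} = G'(x).

G(x) = \frac{4 x \cos{\left(3 x \right)}}{9} - \frac{4 \sin{\left(3 x \right)}}{27} - 1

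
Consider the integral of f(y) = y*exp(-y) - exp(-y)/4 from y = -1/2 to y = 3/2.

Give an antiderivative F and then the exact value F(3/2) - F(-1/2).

f has the shape u'v + uv' for u = -y - 3/4 and v = exp(-y) — it is the derivative of the product u*v.
F(y) = (-4*y - 3)*exp(-y)/4 is an antiderivative of f.
Check: d/dy[(-4*y - 3)*exp(-y)/4] = (4*y - 1)*exp(-y)/4, which equals f(y).
F(3/2) = -9*exp(-3/2)/4; F(-1/2) = -exp(1/2)/4.
Integral = F(3/2) - F(-1/2) = -9*exp(-3/2)/4 + exp(1/2)/4.

Antiderivative: F(y) = (-4*y - 3)*exp(-y)/4; value = -9*exp(-3/2)/4 + exp(1/2)/4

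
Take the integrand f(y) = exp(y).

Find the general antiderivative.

An antiderivative F(y) passes only if d/dy[F] lands on f(y) exactly.
Check: d/dy[exp(y)] = exp(y) = f(y).

F(y) = exp(y) + C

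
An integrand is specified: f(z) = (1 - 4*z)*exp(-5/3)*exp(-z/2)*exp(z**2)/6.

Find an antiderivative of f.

The substitution u = z**2 - z/2 - 5/3 works: f is exactly (dF/du)*(du/dz) for that inner function.
Check: d/dz[-exp(z**2 - z/2 - 5/3)/3] = (1 - 4*z)*exp(-5/3)*exp(-z/2)*exp(z**2)/6 = f(z).

An antiderivative is F(z) = -exp(z**2 - z/2 - 5/3)/3.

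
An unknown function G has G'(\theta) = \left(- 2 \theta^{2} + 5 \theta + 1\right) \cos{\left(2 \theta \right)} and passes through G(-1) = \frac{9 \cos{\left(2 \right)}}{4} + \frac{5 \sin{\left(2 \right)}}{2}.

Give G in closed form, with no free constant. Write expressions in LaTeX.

The proposed G(\theta) is checked by its d/d\theta: the result must match the given G'(\theta).
A general antiderivative is - \theta^{2} \sin{\left(2 \theta \right)} + \frac{5 \theta \sin{\left(2 \theta \right)}}{2} - \theta \cos{\left(2 \theta \right)} + \sin{\left(2 \theta \right)} + \frac{5 \cos{\left(2 \theta \right)}}{4} + C.
The condition gives C = \frac{9 \cos{\left(2 \right)}}{4} + \frac{5 \sin{\left(2 \right)}}{2} - (\frac{9 \cos{\left(2 \right)}}{4} + \frac{5 \sin{\left(2 \right)}}{2}) = 0.
So G(\theta) = - \theta^{2} \sin{\left(2 \theta \right)} + \frac{5 \theta \sin{\left(2 \theta \right)}}{2} - \theta \cos{\left(2 \theta \right)} + \sin{\left(2 \theta \right)} + \frac{5 \cos{\left(2 \theta \right)}}{4}.
Check: d/d\theta[- \theta^{2} \sin{\left(2 \theta \right)} + \frac{5 \theta \sin{\left(2 \theta \right)}}{2} - \theta \cos{\left(2 \theta \right)} + \sin{\left(2 \theta \right)} + \frac{5 \cos{\left(2 \theta \right)}}{4}] = - 2 \theta^{2} \cos{\left(2 \theta \right)} + 5 \theta \cos{\left(2 \theta \right)} + \cos{\left(2 \theta \right)}, which equals G'(\theta).

G(\theta) = - \theta^{2} \sin{\left(2 \theta \right)} + \frac{5 \theta \sin{\left(2 \theta \right)}}{2} - \theta \cos{\left(2 \theta \right)} + \sin{\left(2 \theta \right)} + \frac{5 \cos{\left(2 \theta \right)}}{4}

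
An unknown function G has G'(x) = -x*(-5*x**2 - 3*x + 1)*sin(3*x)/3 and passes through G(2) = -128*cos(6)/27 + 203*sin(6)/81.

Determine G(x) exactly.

G(x) = -5*x**3*cos(3*x)/9 + 5*x**2*sin(3*x)/9 - x**2*cos(3*x)/3 + 2*x*sin(3*x)/9 + 13*x*cos(3*x)/27 - 13*sin(3*x)/81 + 2*cos(3*x)/27

Any candidate G(x) must reproduce the stated G'(x) exactly.
A general antiderivative is -5*x**3*cos(3*x)/9 + 5*x**2*sin(3*x)/9 - x**2*cos(3*x)/3 + 2*x*sin(3*x)/9 + 13*x*cos(3*x)/27 - 13*sin(3*x)/81 + 2*cos(3*x)/27 + C.
The condition gives C = -128*cos(6)/27 + 203*sin(6)/81 - (-128*cos(6)/27 + 203*sin(6)/81) = 0.
So G(x) = -5*x**3*cos(3*x)/9 + 5*x**2*sin(3*x)/9 - x**2*cos(3*x)/3 + 2*x*sin(3*x)/9 + 13*x*cos(3*x)/27 - 13*sin(3*x)/81 + 2*cos(3*x)/27.
Check: d/dx[-5*x**3*cos(3*x)/9 + 5*x**2*sin(3*x)/9 - x**2*cos(3*x)/3 + 2*x*sin(3*x)/9 + 13*x*cos(3*x)/27 - 13*sin(3*x)/81 + 2*cos(3*x)/27] = 5*x**3*sin(3*x)/3 + x**2*sin(3*x) - x*sin(3*x)/3, which equals G'(x).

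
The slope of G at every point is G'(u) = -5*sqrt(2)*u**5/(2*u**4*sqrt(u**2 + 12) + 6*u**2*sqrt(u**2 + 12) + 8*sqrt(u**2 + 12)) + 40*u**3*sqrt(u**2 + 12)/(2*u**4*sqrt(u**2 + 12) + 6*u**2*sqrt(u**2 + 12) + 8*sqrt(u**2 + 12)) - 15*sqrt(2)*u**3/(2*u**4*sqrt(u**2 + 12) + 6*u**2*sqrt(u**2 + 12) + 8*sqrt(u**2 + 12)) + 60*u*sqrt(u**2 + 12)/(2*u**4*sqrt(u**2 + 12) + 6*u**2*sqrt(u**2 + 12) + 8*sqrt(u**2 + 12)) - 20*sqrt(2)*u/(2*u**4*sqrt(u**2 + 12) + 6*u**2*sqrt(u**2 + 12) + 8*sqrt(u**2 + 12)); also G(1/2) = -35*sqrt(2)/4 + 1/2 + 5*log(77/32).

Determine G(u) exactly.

G(u) = -5*sqrt(u**2/2 + 6) + 5*log(u**4/2 + 3*u**2/2 + 2) + 1/2

Integrate term by term and add the pieces.
A general antiderivative is -5*sqrt(u**2/2 + 6) + 5*log(u**4/2 + 3*u**2/2 + 2) + C.
The condition gives C = -35*sqrt(2)/4 + 1/2 + 5*log(77/32) - (-35*sqrt(2)/4 + 5*log(77/32)) = 1/2.
So G(u) = -5*sqrt(u**2/2 + 6) + 5*log(u**4/2 + 3*u**2/2 + 2) + 1/2.
Check: d/du[-5*sqrt(u**2/2 + 6) + 5*log(u**4/2 + 3*u**2/2 + 2) + 1/2] = (-5*sqrt(2)*u**5 + 40*u**3*sqrt(u**2 + 12) - 15*sqrt(2)*u**3 + 60*u*sqrt(u**2 + 12) - 20*sqrt(2)*u)/(2*u**4*sqrt(u**2 + 12) + 6*u**2*sqrt(u**2 + 12) + 8*sqrt(u**2 + 12)), which equals G'(u).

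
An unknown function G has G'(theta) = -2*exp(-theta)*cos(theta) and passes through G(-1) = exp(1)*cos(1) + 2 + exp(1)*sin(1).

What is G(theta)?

A first test for any G(theta): its theta-derivative must equal the given G'(theta).
A general antiderivative is -exp(-theta)*sin(theta) + exp(-theta)*cos(theta) + C.
The condition gives C = exp(1)*cos(1) + 2 + exp(1)*sin(1) - (exp(1)*cos(1) + exp(1)*sin(1)) = 2.
So G(theta) = (2*exp(theta) - sin(theta) + cos(theta))*exp(-theta).
Check: d/dtheta[(2*exp(theta) - sin(theta) + cos(theta))*exp(-theta)] = -2*exp(-theta)*cos(theta) = G'(theta).

G(theta) = (2*exp(theta) - sin(theta) + cos(theta))*exp(-theta)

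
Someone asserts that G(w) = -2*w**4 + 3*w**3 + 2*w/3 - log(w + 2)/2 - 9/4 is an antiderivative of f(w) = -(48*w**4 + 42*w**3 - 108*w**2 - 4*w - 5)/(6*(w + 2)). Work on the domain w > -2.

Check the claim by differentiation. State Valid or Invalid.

d/dw[G] = (-48*w**4 - 42*w**3 + 108*w**2 + 4*w + 5)/(6*w + 12)
This equals f(w) exactly, so the claim holds.

Valid - differentiating G returns exactly f.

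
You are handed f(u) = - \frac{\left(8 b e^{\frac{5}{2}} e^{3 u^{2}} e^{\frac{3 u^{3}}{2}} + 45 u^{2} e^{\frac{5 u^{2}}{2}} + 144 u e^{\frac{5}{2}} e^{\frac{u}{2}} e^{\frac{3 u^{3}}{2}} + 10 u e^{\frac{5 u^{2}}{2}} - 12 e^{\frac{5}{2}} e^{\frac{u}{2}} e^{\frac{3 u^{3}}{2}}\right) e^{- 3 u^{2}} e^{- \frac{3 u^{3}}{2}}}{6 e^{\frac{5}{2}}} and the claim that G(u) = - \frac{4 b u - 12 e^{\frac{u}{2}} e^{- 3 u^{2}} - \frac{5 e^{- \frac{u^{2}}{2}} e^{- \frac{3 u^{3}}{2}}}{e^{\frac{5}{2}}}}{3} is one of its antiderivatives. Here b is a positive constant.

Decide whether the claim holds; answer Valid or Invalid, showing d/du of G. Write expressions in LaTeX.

Valid. The derivative of G reproduces f.

d/du[G] = \frac{\left(- 8 b e^{\frac{5}{2}} e^{\frac{7 u^{2}}{2}} e^{\frac{3 u^{3}}{2}} - 45 u^{2} e^{3 u^{2}} - 144 u e^{\frac{5}{2}} e^{\frac{u}{2}} e^{\frac{u^{2}}{2}} e^{\frac{3 u^{3}}{2}} - 10 u e^{3 u^{2}} + 12 e^{\frac{5}{2}} e^{\frac{u}{2}} e^{\frac{u^{2}}{2}} e^{\frac{3 u^{3}}{2}}\right) e^{- \frac{7 u^{2}}{2}} e^{- \frac{3 u^{3}}{2}}}{6 e^{\frac{5}{2}}}
This equals f(u) exactly, so the claim holds.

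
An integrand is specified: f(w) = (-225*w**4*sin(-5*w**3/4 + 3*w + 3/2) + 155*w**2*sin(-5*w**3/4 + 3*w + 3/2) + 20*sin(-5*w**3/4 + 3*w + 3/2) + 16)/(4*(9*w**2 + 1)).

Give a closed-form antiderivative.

An antiderivative is F(w) = -5*cos(-5*w**3/4 + 3*w + 3/2)/3 + 4*atan(3*w)/3.

For F(w) to be correct the identity F'(w) - f(w) = 0 must hold.
Check: d/dw[-5*cos(-5*w**3/4 + 3*w + 3/2)/3 + 4*atan(3*w)/3] = (-225*w**4*sin(-5*w**3/4 + 3*w + 3/2) + 155*w**2*sin(-5*w**3/4 + 3*w + 3/2) + 20*sin(-5*w**3/4 + 3*w + 3/2) + 16)/(36*w**2 + 4), which equals f(w).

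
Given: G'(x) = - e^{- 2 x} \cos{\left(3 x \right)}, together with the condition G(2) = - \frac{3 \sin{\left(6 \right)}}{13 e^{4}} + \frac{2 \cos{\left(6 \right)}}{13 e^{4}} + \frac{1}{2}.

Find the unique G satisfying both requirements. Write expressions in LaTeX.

Recover the given G'(x) by differentiating a candidate G(x); any mismatch rules it out.
A general antiderivative is - \frac{3 e^{- 2 x} \sin{\left(3 x \right)}}{13} + \frac{2 e^{- 2 x} \cos{\left(3 x \right)}}{13} + C.
The condition gives C = - \frac{3 \sin{\left(6 \right)}}{13 e^{4}} + \frac{2 \cos{\left(6 \right)}}{13 e^{4}} + \frac{1}{2} - (- \frac{3 \sin{\left(6 \right)}}{13 e^{4}} + \frac{2 \cos{\left(6 \right)}}{13 e^{4}}) = \frac{1}{2}.
So G(x) = \frac{\left(13 e^{2 x} - 6 \sin{\left(3 x \right)} + 4 \cos{\left(3 x \right)}\right) e^{- 2 x}}{26}.
Check: d/dx[\frac{\left(13 e^{2 x} - 6 \sin{\left(3 x \right)} + 4 \cos{\left(3 x \right)}\right) e^{- 2 x}}{26}] = - e^{- 2 x} \cos{\left(3 x \right)} = G'(x).

G(x) = \frac{\left(13 e^{2 x} - 6 \sin{\left(3 x \right)} + 4 \cos{\left(3 x \right)}\right) e^{- 2 x}}{26}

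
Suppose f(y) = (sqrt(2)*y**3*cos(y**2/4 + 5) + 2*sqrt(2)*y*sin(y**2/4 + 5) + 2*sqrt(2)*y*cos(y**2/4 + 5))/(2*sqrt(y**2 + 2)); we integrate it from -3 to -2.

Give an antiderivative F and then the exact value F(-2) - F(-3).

Antiderivative: F(y) = 2*sqrt(y**2/2 + 1)*sin(y**2/4 + 5); value = -sqrt(22)*sin(29/4) + 2*sqrt(3)*sin(6)

Recognize the product-rule pattern: f = u'v + uv' with u = 2*sqrt(y**2/2 + 1), v = sin(y**2/4 + 5), so integration by parts undoes it.
F(y) = 2*sqrt(y**2/2 + 1)*sin(y**2/4 + 5) is an antiderivative of f.
Check: d/dy[2*sqrt(y**2/2 + 1)*sin(y**2/4 + 5)] = sqrt(2)*(y**3*cos(y**2/4 + 5) + 2*y*sin(y**2/4 + 5) + 2*y*cos(y**2/4 + 5))/(2*sqrt(y**2 + 2)), which equals f(y).
F(-2) = 2*sqrt(3)*sin(6); F(-3) = sqrt(22)*sin(29/4).
Integral = F(-2) - F(-3) = -sqrt(22)*sin(29/4) + 2*sqrt(3)*sin(6).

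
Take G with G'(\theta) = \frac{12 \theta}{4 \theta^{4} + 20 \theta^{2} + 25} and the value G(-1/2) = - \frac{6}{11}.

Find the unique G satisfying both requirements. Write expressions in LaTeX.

The substitution u = \theta^{2} + \frac{5}{2} works: G'(\theta) is exactly (dG/du)*(du/d\theta) for that inner function.
A general antiderivative is - \frac{3}{2 \left(\theta^{2} + \frac{5}{2}\right)} + C.
The condition gives C = - \frac{6}{11} - (- \frac{6}{11}) = 0.
So G(\theta) = - \frac{3}{2 \theta^{2} + 5}.
Check: d/d\theta[- \frac{3}{2 \theta^{2} + 5}] = \frac{12 \theta}{4 \theta^{4} + 20 \theta^{2} + 25} = G'(\theta).

G(\theta) = - \frac{3}{2 \theta^{2} + 5}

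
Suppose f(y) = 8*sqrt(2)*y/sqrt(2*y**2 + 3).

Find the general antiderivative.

The substitution u = 4*y**2 + 6 works: f is exactly (dF/du)*(du/dy) for that inner function.
Check: d/dy[4*sqrt(2)*sqrt(2*y**2 + 3)] = 8*sqrt(2)*y/sqrt(2*y**2 + 3) = f(y).

F(y) = 4*sqrt(2)*sqrt(2*y**2 + 3) + C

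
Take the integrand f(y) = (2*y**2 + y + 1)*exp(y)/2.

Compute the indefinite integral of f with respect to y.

F(y) = (2*y**2 - 3*y + 4)*exp(y)/2 + C

f has the shape u'v + uv' for u = y**2 - 3*y/2 + 2 and v = exp(y) — it is the derivative of the product u*v.
Check: d/dy[(2*y**2 - 3*y + 4)*exp(y)/2] = y**2*exp(y) + y*exp(y)/2 + exp(y)/2, which equals f(y).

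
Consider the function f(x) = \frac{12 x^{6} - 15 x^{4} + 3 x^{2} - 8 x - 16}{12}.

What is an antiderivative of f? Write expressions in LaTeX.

Whatever form F(x) takes, F'(x) = f(x) is non-negotiable.
Check: d/dx[\frac{x \left(12 x^{6} - 21 x^{4} + 7 x^{2} - 28 x - 112\right)}{84}] = x^{6} - \frac{5 x^{4}}{4} + \frac{x^{2}}{4} - \frac{2 x}{3} - \frac{4}{3}, which equals f(x).

An antiderivative is F(x) = \frac{x \left(12 x^{6} - 21 x^{4} + 7 x^{2} - 28 x - 112\right)}{84}.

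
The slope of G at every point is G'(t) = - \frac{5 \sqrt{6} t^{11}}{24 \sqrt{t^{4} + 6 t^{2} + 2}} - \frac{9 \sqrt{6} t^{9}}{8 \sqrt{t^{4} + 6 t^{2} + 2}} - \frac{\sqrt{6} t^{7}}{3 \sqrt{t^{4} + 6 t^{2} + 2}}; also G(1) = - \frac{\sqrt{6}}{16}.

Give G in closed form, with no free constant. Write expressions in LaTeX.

G'(t) has the shape u'v + uv' for u = - \frac{t^{8}}{16} and v = \sqrt{\frac{2 t^{4}}{3} + 4 t^{2} + \frac{4}{3}} — it is the derivative of the product u*v.
A general antiderivative is - \frac{t^{8} \sqrt{\frac{2 t^{4}}{3} + 4 t^{2} + \frac{4}{3}}}{16} + C.
The condition gives C = - \frac{\sqrt{6}}{16} - (- \frac{\sqrt{6}}{16}) = 0.
So G(t) = - \frac{\sqrt{6} t^{8} \sqrt{t^{4} + 6 t^{2} + 2}}{48}.
Check: d/dt[- \frac{\sqrt{6} t^{8} \sqrt{t^{4} + 6 t^{2} + 2}}{48}] = \frac{- 5 \sqrt{6} t^{11} - 27 \sqrt{6} t^{9} - 8 \sqrt{6} t^{7}}{24 \sqrt{t^{4} + 6 t^{2} + 2}}, which equals G'(t).

G(t) = - \frac{\sqrt{6} t^{8} \sqrt{t^{4} + 6 t^{2} + 2}}{48}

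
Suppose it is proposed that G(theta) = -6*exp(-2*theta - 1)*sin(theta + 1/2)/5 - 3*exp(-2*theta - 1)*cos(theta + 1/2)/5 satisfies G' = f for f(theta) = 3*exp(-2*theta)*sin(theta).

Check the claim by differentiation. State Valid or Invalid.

d/dtheta[G] = 3*exp(-1)*exp(-2*theta)*sin(theta + 1/2)
d/dtheta[G] - f(theta) = (-3*exp(1)*sin(theta) + 3*sin(theta + 1/2))*exp(-1)*exp(-2*theta) != 0.

Invalid: d/dtheta[G] - f = (-3*exp(1)*sin(theta) + 3*sin(theta + 1/2))*exp(-1)*exp(-2*theta), which is not 0.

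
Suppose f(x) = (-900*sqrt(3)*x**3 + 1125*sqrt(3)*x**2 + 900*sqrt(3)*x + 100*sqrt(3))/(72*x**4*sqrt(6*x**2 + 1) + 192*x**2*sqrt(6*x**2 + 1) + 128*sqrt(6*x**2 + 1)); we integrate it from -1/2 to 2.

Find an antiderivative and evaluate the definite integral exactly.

Differentiate the proposed F(x) back; it has to land on f(x) exactly.
F(x) = 25*x*sqrt(2*x**2 + 1/3)/(8*x**2 + 32/3) + 25*sqrt(2*x**2 + 1/3)/(4*x**2 + 16/3) is an antiderivative of f.
Check: d/dx[25*x*sqrt(2*x**2 + 1/3)/(8*x**2 + 32/3) + 25*sqrt(2*x**2 + 1/3)/(4*x**2 + 16/3)] = (-900*sqrt(3)*x**3 + 1125*sqrt(3)*x**2 + 900*sqrt(3)*x + 100*sqrt(3))/(72*x**4*sqrt(6*x**2 + 1) + 192*x**2*sqrt(6*x**2 + 1) + 128*sqrt(6*x**2 + 1)) = f(x).
F(2) = 125*sqrt(3)/32; F(-1/2) = 75*sqrt(30)/152.
Integral = F(2) - F(-1/2) = -75*sqrt(30)/152 + 125*sqrt(3)/32.

Antiderivative: F(x) = 25*x*sqrt(2*x**2 + 1/3)/(8*x**2 + 32/3) + 25*sqrt(2*x**2 + 1/3)/(4*x**2 + 16/3); value = -75*sqrt(30)/152 + 125*sqrt(3)/32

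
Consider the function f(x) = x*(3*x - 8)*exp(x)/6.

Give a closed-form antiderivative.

Recognize the product-rule pattern: f = u'v + uv' with u = x**2/2 - 7*x/3 + 7/3, v = exp(x), so integration by parts undoes it.
Check: d/dx[x**2*exp(x)/2 - 7*x*exp(x)/3 + 7*exp(x)/3] = x**2*exp(x)/2 - 4*x*exp(x)/3, which equals f(x).

An antiderivative is F(x) = x**2*exp(x)/2 - 7*x*exp(x)/3 + 7*exp(x)/3.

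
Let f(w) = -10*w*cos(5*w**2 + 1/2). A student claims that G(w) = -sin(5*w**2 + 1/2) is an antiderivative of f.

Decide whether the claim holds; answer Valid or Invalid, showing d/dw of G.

d/dw[G] = -10*w*cos(5*w**2 + 1/2)
This equals f(w) exactly, so the claim holds.

Valid: G'(w) = f(w).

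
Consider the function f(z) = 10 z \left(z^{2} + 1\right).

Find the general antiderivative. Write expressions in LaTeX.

F(z) = \frac{5 z^{4}}{2} + 5 z^{2} + C

An antiderivative F(z) passes only if d/dz[F] lands on f(z) exactly.
Check: d/dz[\frac{5 z^{4}}{2} + 5 z^{2}] = 10 z^{3} + 10 z, which equals f(z).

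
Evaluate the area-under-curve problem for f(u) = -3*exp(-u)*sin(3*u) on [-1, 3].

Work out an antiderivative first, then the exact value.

Antiderivative: F(u) = 3*exp(-u)*sin(3*u)/10 + 9*exp(-u)*cos(3*u)/10; value = 9*exp(-3)*cos(9)/10 + 3*exp(-3)*sin(9)/10 + 3*exp(1)*sin(3)/10 - 9*exp(1)*cos(3)/10

Whatever form F(u) takes, F'(u) = f(u) is non-negotiable.
F(u) = 3*exp(-u)*sin(3*u)/10 + 9*exp(-u)*cos(3*u)/10 is an antiderivative of f.
Check: d/du[3*exp(-u)*sin(3*u)/10 + 9*exp(-u)*cos(3*u)/10] = -3*exp(-u)*sin(3*u) = f(u).
F(3) = 9*exp(-3)*cos(9)/10 + 3*exp(-3)*sin(9)/10; F(-1) = 9*exp(1)*cos(3)/10 - 3*exp(1)*sin(3)/10.
Integral = F(3) - F(-1) = 9*exp(-3)*cos(9)/10 + 3*exp(-3)*sin(9)/10 + 3*exp(1)*sin(3)/10 - 9*exp(1)*cos(3)/10.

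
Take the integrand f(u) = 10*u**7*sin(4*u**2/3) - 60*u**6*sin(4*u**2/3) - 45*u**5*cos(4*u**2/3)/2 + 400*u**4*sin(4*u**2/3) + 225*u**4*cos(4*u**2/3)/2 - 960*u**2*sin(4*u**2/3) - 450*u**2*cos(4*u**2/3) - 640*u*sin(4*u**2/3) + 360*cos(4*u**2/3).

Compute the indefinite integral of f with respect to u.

F(u) = -15*u**6*cos(4*u**2/3)/4 + 45*u**5*cos(4*u**2/3)/2 - 150*u**3*cos(4*u**2/3) + 360*u*cos(4*u**2/3) + 240*cos(4*u**2/3) + C

Recognize the product-rule pattern: f = v'r + vr' with v = 15*(-u**2 + 2*u + 4)**3/4, r = cos(4*u**2/3), so integration by parts undoes it.
Check: d/du[-15*u**6*cos(4*u**2/3)/4 + 45*u**5*cos(4*u**2/3)/2 - 150*u**3*cos(4*u**2/3) + 360*u*cos(4*u**2/3) + 240*cos(4*u**2/3)] = 10*u**7*sin(4*u**2/3) - 60*u**6*sin(4*u**2/3) - 45*u**5*cos(4*u**2/3)/2 + 400*u**4*sin(4*u**2/3) + 225*u**4*cos(4*u**2/3)/2 - 960*u**2*sin(4*u**2/3) - 450*u**2*cos(4*u**2/3) - 640*u*sin(4*u**2/3) + 360*cos(4*u**2/3) = f(u).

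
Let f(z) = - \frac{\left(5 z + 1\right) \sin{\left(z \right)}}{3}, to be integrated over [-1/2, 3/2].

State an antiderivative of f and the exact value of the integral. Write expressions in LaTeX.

Recover f(z) by differentiating a candidate F(z); any mismatch rules it out.
F(z) = \frac{5 z \cos{\left(z \right)} - 5 \sin{\left(z \right)} + \cos{\left(z \right)}}{3} is an antiderivative of f.
Check: d/dz[\frac{5 z \cos{\left(z \right)} - 5 \sin{\left(z \right)} + \cos{\left(z \right)}}{3}] = - \frac{5 z \sin{\left(z \right)}}{3} - \frac{\sin{\left(z \right)}}{3}, which equals f(z).
F(3/2) = - \frac{5 \sin{\left(\frac{3}{2} \right)}}{3} + \frac{17 \cos{\left(\frac{3}{2} \right)}}{6}; F(-1/2) = - \frac{\cos{\left(\frac{1}{2} \right)}}{2} + \frac{5 \sin{\left(\frac{1}{2} \right)}}{3}.
Integral = F(3/2) - F(-1/2) = - \frac{5 \sin{\left(\frac{3}{2} \right)}}{3} - \frac{5 \sin{\left(\frac{1}{2} \right)}}{3} + \frac{17 \cos{\left(\frac{3}{2} \right)}}{6} + \frac{\cos{\left(\frac{1}{2} \right)}}{2}.

Antiderivative: F(z) = \frac{5 z \cos{\left(z \right)} - 5 \sin{\left(z \right)} + \cos{\left(z \right)}}{3}; value = - \frac{5 \sin{\left(\frac{3}{2} \right)}}{3} - \frac{5 \sin{\left(\frac{1}{2} \right)}}{3} + \frac{17 \cos{\left(\frac{3}{2} \right)}}{6} + \frac{\cos{\left(\frac{1}{2} \right)}}{2}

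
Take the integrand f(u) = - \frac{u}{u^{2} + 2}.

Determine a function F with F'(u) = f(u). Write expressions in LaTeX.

The substitution w = u^{2} + 2 works: f is exactly (dF/dw)*(dw/du) for that inner function.
Check: d/du[- \frac{\log{\left(u^{2} + 2 \right)}}{2}] = - \frac{u}{u^{2} + 2} = f(u).

An antiderivative is F(u) = - \frac{\log{\left(u^{2} + 2 \right)}}{2}.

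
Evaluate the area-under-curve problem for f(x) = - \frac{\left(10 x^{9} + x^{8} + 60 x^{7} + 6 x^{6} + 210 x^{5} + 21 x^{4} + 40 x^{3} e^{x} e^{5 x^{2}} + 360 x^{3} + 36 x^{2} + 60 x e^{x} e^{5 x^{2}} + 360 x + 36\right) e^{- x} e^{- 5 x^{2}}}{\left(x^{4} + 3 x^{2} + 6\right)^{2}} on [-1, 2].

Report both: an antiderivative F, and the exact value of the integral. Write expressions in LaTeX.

Recover f(x) by differentiating a candidate F(x); any mismatch rules it out.
F(x) = e^{- x} e^{- 5 x^{2}} + \frac{5}{\frac{x^{4}}{2} + \frac{3 x^{2}}{2} + 3} is an antiderivative of f.
Check: d/dx[e^{- x} e^{- 5 x^{2}} + \frac{5}{\frac{x^{4}}{2} + \frac{3 x^{2}}{2} + 3}] = \frac{- 10 x^{9} - x^{8} - 60 x^{7} - 6 x^{6} - 210 x^{5} - 21 x^{4} - 40 x^{3} e^{x} e^{5 x^{2}} - 360 x^{3} - 36 x^{2} - 60 x e^{x} e^{5 x^{2}} - 360 x - 36}{x^{8} e^{x} e^{5 x^{2}} + 6 x^{6} e^{x} e^{5 x^{2}} + 21 x^{4} e^{x} e^{5 x^{2}} + 36 x^{2} e^{x} e^{5 x^{2}} + 36 e^{x} e^{5 x^{2}}}, which equals f(x).
F(2) = e^{-22} + \frac{5}{17}; F(-1) = e^{-4} + 1.
Integral = F(2) - F(-1) = - \frac{12}{17} - e^{-4} + e^{-22}.

Antiderivative: F(x) = e^{- x} e^{- 5 x^{2}} + \frac{5}{\frac{x^{4}}{2} + \frac{3 x^{2}}{2} + 3}; value = - \frac{12}{17} - e^{-4} + e^{-22}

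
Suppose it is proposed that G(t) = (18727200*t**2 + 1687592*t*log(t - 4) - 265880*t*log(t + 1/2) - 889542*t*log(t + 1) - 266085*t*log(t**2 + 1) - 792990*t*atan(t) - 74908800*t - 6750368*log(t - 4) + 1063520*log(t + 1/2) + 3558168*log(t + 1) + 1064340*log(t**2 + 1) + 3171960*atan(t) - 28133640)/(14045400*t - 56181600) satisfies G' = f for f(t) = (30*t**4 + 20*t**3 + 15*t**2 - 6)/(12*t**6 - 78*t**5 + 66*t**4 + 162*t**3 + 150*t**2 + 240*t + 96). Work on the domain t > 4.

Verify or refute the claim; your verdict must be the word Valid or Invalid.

Invalid: d/dt[G] - f = 4/3, which is not 0.

d/dt[G] = (16*t**6 - 104*t**5 + 118*t**4 + 236*t**3 + 215*t**2 + 320*t + 122)/(12*t**6 - 78*t**5 + 66*t**4 + 162*t**3 + 150*t**2 + 240*t + 96)
d/dt[G] - f(t) = 4/3 != 0.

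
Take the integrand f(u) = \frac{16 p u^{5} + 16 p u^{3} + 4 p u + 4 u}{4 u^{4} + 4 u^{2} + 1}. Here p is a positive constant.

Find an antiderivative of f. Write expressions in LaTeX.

An antiderivative is F(u) = 2 p u^{2} - \frac{1}{2 \left(u^{2} + \frac{1}{2}\right)}.

Check any antiderivative F(u) by computing F'(u) and comparing it with f(u).
Check: d/du[2 p u^{2} - \frac{1}{2 \left(u^{2} + \frac{1}{2}\right)}] = \frac{16 p u^{5} + 16 p u^{3} + 4 p u + 4 u}{4 u^{4} + 4 u^{2} + 1} = f(u).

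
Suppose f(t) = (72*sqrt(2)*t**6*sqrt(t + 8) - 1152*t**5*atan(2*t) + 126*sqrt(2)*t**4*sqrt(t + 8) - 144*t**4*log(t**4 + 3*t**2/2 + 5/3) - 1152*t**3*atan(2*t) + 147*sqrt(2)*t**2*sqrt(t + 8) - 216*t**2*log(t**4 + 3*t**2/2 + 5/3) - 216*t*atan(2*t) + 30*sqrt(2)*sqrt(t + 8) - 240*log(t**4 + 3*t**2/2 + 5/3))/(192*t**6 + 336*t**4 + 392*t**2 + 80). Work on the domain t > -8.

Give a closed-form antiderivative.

A candidate is checked by its d/dt: the result must match f(t).
Check: d/dt[(sqrt(2)*t*sqrt(t + 8) + 8*sqrt(2)*sqrt(t + 8) - 6*log(t**4 + 3*t**2/2 + 5/3)*atan(2*t))/4] = (72*sqrt(2)*t**7 + 576*sqrt(2)*t**6 - 1152*t**5*sqrt(t + 8)*atan(2*t) + 126*sqrt(2)*t**5 - 144*t**4*sqrt(t + 8)*log(t**4 + 3*t**2/2 + 5/3) + 1008*sqrt(2)*t**4 - 1152*t**3*sqrt(t + 8)*atan(2*t) + 147*sqrt(2)*t**3 - 216*t**2*sqrt(t + 8)*log(t**4 + 3*t**2/2 + 5/3) + 1176*sqrt(2)*t**2 - 216*t*sqrt(t + 8)*atan(2*t) + 30*sqrt(2)*t - 240*sqrt(t + 8)*log(t**4 + 3*t**2/2 + 5/3) + 240*sqrt(2))/(192*t**6*sqrt(t + 8) + 336*t**4*sqrt(t + 8) + 392*t**2*sqrt(t + 8) + 80*sqrt(t + 8)), which equals f(t).

An antiderivative is F(t) = (sqrt(2)*t*sqrt(t + 8) + 8*sqrt(2)*sqrt(t + 8) - 6*log(t**4 + 3*t**2/2 + 5/3)*atan(2*t))/4.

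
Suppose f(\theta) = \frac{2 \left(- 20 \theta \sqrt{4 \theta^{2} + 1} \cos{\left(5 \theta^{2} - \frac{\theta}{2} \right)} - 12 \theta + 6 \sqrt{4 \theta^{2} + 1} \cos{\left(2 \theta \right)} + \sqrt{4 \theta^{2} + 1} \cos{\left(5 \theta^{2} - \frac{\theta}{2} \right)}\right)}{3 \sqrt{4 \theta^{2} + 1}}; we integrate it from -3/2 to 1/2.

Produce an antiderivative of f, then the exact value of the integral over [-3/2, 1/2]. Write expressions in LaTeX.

Antiderivative: F(\theta) = - 2 \sqrt{4 \theta^{2} + 1} + 2 \sin{\left(2 \theta \right)} - \frac{4 \sin{\left(5 \theta^{2} - \frac{\theta}{2} \right)}}{3}; value = - 2 \sqrt{2} + \frac{4 \sin{\left(12 \right)}}{3} + 2 \sin{\left(3 \right)} + \frac{2 \sin{\left(1 \right)}}{3} + 2 \sqrt{10}

Whatever form F(\theta) takes, F'(\theta) = f(\theta) is non-negotiable.
F(\theta) = - 2 \sqrt{4 \theta^{2} + 1} + 2 \sin{\left(2 \theta \right)} - \frac{4 \sin{\left(5 \theta^{2} - \frac{\theta}{2} \right)}}{3} is an antiderivative of f.
Check: d/d\theta[- 2 \sqrt{4 \theta^{2} + 1} + 2 \sin{\left(2 \theta \right)} - \frac{4 \sin{\left(5 \theta^{2} - \frac{\theta}{2} \right)}}{3}] = \frac{- 40 \theta \sqrt{4 \theta^{2} + 1} \cos{\left(5 \theta^{2} - \frac{\theta}{2} \right)} - 24 \theta + 12 \sqrt{4 \theta^{2} + 1} \cos{\left(2 \theta \right)} + 2 \sqrt{4 \theta^{2} + 1} \cos{\left(5 \theta^{2} - \frac{\theta}{2} \right)}}{3 \sqrt{4 \theta^{2} + 1}}, which equals f(\theta).
F(1/2) = - 2 \sqrt{2} + \frac{2 \sin{\left(1 \right)}}{3}; F(-3/2) = - 2 \sqrt{10} - 2 \sin{\left(3 \right)} - \frac{4 \sin{\left(12 \right)}}{3}.
Integral = F(1/2) - F(-3/2) = - 2 \sqrt{2} + \frac{4 \sin{\left(12 \right)}}{3} + 2 \sin{\left(3 \right)} + \frac{2 \sin{\left(1 \right)}}{3} + 2 \sqrt{10}.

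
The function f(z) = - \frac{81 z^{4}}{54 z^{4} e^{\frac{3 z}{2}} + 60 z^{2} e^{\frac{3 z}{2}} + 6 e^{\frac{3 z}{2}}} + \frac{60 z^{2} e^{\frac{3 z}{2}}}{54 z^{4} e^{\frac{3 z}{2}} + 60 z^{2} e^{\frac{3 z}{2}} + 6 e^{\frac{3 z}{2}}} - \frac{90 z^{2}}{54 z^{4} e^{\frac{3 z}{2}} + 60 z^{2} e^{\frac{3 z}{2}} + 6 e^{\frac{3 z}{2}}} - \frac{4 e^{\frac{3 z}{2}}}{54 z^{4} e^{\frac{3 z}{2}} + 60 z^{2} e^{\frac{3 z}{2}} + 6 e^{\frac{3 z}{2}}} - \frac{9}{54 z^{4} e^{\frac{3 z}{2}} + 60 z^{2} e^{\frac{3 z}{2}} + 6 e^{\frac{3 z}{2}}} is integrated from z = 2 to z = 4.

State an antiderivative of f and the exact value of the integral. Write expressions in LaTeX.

Antiderivative: F(z) = - \frac{\left(- 4 e^{\frac{3 z}{2}} \operatorname{atan}{\left(z \right)} + 2 e^{\frac{3 z}{2}} \operatorname{atan}{\left(3 z \right)} - 3\right) e^{- \frac{3 z}{2}}}{3}; value = - \frac{4 \operatorname{atan}{\left(2 \right)}}{3} - \frac{2 \operatorname{atan}{\left(12 \right)}}{3} - e^{-3} + e^{-6} + \frac{2 \operatorname{atan}{\left(6 \right)}}{3} + \frac{4 \operatorname{atan}{\left(4 \right)}}{3}

The integrand splits into summands that can be handled one at a time.
F(z) = - \frac{\left(- 4 e^{\frac{3 z}{2}} \operatorname{atan}{\left(z \right)} + 2 e^{\frac{3 z}{2}} \operatorname{atan}{\left(3 z \right)} - 3\right) e^{- \frac{3 z}{2}}}{3} is an antiderivative of f.
Check: d/dz[- \frac{\left(- 4 e^{\frac{3 z}{2}} \operatorname{atan}{\left(z \right)} + 2 e^{\frac{3 z}{2}} \operatorname{atan}{\left(3 z \right)} - 3\right) e^{- \frac{3 z}{2}}}{3}] = \frac{- 81 z^{4} + 60 z^{2} e^{\frac{3 z}{2}} - 90 z^{2} - 4 e^{\frac{3 z}{2}} - 9}{54 z^{4} e^{\frac{3 z}{2}} + 60 z^{2} e^{\frac{3 z}{2}} + 6 e^{\frac{3 z}{2}}}, which equals f(z).
F(4) = - \frac{2 \operatorname{atan}{\left(12 \right)}}{3} + e^{-6} + \frac{4 \operatorname{atan}{\left(4 \right)}}{3}; F(2) = - \frac{2 \operatorname{atan}{\left(6 \right)}}{3} + e^{-3} + \frac{4 \operatorname{atan}{\left(2 \right)}}{3}.
Integral = F(4) - F(2) = - \frac{4 \operatorname{atan}{\left(2 \right)}}{3} - \frac{2 \operatorname{atan}{\left(12 \right)}}{3} - e^{-3} + e^{-6} + \frac{2 \operatorname{atan}{\left(6 \right)}}{3} + \frac{4 \operatorname{atan}{\left(4 \right)}}{3}.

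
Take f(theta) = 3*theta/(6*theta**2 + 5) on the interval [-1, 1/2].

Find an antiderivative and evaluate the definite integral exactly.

Antiderivative: F(theta) = log(3*theta**2 + 5/2)/4; value = -log(11/2)/4 + log(13/4)/4

f matches the chain-rule pattern g'(h)*h' with inner function h(theta) = 3*theta**2 + 5/2; substituting u = h(theta) collapses the integral.
F(theta) = log(3*theta**2 + 5/2)/4 is an antiderivative of f.
Check: d/dtheta[log(3*theta**2 + 5/2)/4] = 3*theta/(6*theta**2 + 5) = f(theta).
F(1/2) = log(13/4)/4; F(-1) = log(11/2)/4.
Integral = F(1/2) - F(-1) = -log(11/2)/4 + log(13/4)/4.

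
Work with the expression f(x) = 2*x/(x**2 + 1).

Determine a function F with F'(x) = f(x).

An antiderivative is F(x) = log(x**2 + 1).

The substitution u = x**2 + 1 works: f is exactly (dF/du)*(du/dx) for that inner function.
Check: d/dx[log(x**2 + 1)] = 2*x/(x**2 + 1) = f(x).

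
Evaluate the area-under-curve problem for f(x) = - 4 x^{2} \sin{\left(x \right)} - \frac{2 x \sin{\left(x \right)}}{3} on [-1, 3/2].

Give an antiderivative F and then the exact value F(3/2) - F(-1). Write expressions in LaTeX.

Integrate term by term and add the pieces.
F(x) = \frac{2 \left(6 x^{2} \cos{\left(x \right)} - 12 x \sin{\left(x \right)} + x \cos{\left(x \right)} - \sin{\left(x \right)} - 12 \cos{\left(x \right)}\right)}{3} is an antiderivative of f.
Check: d/dx[\frac{2 \left(6 x^{2} \cos{\left(x \right)} - 12 x \sin{\left(x \right)} + x \cos{\left(x \right)} - \sin{\left(x \right)} - 12 \cos{\left(x \right)}\right)}{3}] = - 4 x^{2} \sin{\left(x \right)} - \frac{2 x \sin{\left(x \right)}}{3} = f(x).
F(3/2) = - \frac{38 \sin{\left(\frac{3}{2} \right)}}{3} + 2 \cos{\left(\frac{3}{2} \right)}; F(-1) = - \frac{22 \sin{\left(1 \right)}}{3} - \frac{14 \cos{\left(1 \right)}}{3}.
Integral = F(3/2) - F(-1) = - \frac{38 \sin{\left(\frac{3}{2} \right)}}{3} + 2 \cos{\left(\frac{3}{2} \right)} + \frac{14 \cos{\left(1 \right)}}{3} + \frac{22 \sin{\left(1 \right)}}{3}.

Antiderivative: F(x) = \frac{2 \left(6 x^{2} \cos{\left(x \right)} - 12 x \sin{\left(x \right)} + x \cos{\left(x \right)} - \sin{\left(x \right)} - 12 \cos{\left(x \right)}\right)}{3}; value = - \frac{38 \sin{\left(\frac{3}{2} \right)}}{3} + 2 \cos{\left(\frac{3}{2} \right)} + \frac{14 \cos{\left(1 \right)}}{3} + \frac{22 \sin{\left(1 \right)}}{3}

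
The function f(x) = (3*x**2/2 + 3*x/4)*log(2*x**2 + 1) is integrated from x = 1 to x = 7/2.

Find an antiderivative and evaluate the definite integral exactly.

Antiderivative: F(x) = x**3*log(2*x**2 + 1)/2 - x**3/3 + 3*x**2*log(2*x**2 + 1)/8 - 3*x**2/8 + x/2 + 3*log(x**2 + 1/2)/16 - sqrt(2)*atan(sqrt(2)*x)/4; value = -1625/96 - 7*log(3)/8 - sqrt(2)*atan(7*sqrt(2)/2)/4 - 3*log(3/2)/16 + sqrt(2)*atan(sqrt(2))/4 + 3*log(51/4)/16 + 833*log(51/2)/32

For F(x) to be correct the identity F'(x) - f(x) = 0 must hold.
F(x) = x**3*log(2*x**2 + 1)/2 - x**3/3 + 3*x**2*log(2*x**2 + 1)/8 - 3*x**2/8 + x/2 + 3*log(x**2 + 1/2)/16 - sqrt(2)*atan(sqrt(2)*x)/4 is an antiderivative of f.
Check: d/dx[x**3*log(2*x**2 + 1)/2 - x**3/3 + 3*x**2*log(2*x**2 + 1)/8 - 3*x**2/8 + x/2 + 3*log(x**2 + 1/2)/16 - sqrt(2)*atan(sqrt(2)*x)/4] = 3*x**2*log(2*x**2 + 1)/2 + 3*x*log(2*x**2 + 1)/4, which equals f(x).
F(7/2) = -1645/96 - sqrt(2)*atan(7*sqrt(2)/2)/4 + 3*log(51/4)/16 + 833*log(51/2)/32; F(1) = -sqrt(2)*atan(sqrt(2))/4 - 5/24 + 3*log(3/2)/16 + 7*log(3)/8.
Integral = F(7/2) - F(1) = -1625/96 - 7*log(3)/8 - sqrt(2)*atan(7*sqrt(2)/2)/4 - 3*log(3/2)/16 + sqrt(2)*atan(sqrt(2))/4 + 3*log(51/4)/16 + 833*log(51/2)/32.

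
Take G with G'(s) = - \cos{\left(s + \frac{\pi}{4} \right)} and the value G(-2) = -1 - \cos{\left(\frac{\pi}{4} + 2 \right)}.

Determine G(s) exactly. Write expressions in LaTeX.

G(s) = - \sin{\left(s + \frac{\pi}{4} \right)} - 1

Recover the given G'(s) by differentiating a candidate G(s); any mismatch rules it out.
A general antiderivative is - \sin{\left(s + \frac{\pi}{4} \right)} + C.
The condition gives C = -1 - \cos{\left(\frac{\pi}{4} + 2 \right)} - (- \cos{\left(\frac{\pi}{4} + 2 \right)}) = -1.
So G(s) = - \sin{\left(s + \frac{\pi}{4} \right)} - 1.
Check: d/ds[- \sin{\left(s + \frac{\pi}{4} \right)} - 1] = - \cos{\left(s + \frac{\pi}{4} \right)} = G'(s).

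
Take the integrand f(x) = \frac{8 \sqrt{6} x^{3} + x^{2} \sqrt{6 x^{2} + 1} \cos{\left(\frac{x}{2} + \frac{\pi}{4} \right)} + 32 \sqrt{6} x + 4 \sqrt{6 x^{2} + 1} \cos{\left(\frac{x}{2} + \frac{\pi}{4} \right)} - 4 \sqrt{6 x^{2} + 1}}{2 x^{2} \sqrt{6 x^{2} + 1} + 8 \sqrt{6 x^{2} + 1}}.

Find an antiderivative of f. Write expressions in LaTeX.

Since d/dx undoes antidifferentiation here, F'(x) = f(x) is required of F(x).
Check: d/dx[2 \sqrt{4 x^{2} + \frac{2}{3}} + \sin{\left(\frac{x}{2} + \frac{\pi}{4} \right)} - \operatorname{atan}{\left(\frac{x}{2} \right)}] = \frac{8 \sqrt{6} x^{3} + x^{2} \sqrt{6 x^{2} + 1} \cos{\left(\frac{x}{2} + \frac{\pi}{4} \right)} + 32 \sqrt{6} x + 4 \sqrt{6 x^{2} + 1} \cos{\left(\frac{x}{2} + \frac{\pi}{4} \right)} - 4 \sqrt{6 x^{2} + 1}}{2 x^{2} \sqrt{6 x^{2} + 1} + 8 \sqrt{6 x^{2} + 1}} = f(x).

An antiderivative is F(x) = 2 \sqrt{4 x^{2} + \frac{2}{3}} + \sin{\left(\frac{x}{2} + \frac{\pi}{4} \right)} - \operatorname{atan}{\left(\frac{x}{2} \right)}.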